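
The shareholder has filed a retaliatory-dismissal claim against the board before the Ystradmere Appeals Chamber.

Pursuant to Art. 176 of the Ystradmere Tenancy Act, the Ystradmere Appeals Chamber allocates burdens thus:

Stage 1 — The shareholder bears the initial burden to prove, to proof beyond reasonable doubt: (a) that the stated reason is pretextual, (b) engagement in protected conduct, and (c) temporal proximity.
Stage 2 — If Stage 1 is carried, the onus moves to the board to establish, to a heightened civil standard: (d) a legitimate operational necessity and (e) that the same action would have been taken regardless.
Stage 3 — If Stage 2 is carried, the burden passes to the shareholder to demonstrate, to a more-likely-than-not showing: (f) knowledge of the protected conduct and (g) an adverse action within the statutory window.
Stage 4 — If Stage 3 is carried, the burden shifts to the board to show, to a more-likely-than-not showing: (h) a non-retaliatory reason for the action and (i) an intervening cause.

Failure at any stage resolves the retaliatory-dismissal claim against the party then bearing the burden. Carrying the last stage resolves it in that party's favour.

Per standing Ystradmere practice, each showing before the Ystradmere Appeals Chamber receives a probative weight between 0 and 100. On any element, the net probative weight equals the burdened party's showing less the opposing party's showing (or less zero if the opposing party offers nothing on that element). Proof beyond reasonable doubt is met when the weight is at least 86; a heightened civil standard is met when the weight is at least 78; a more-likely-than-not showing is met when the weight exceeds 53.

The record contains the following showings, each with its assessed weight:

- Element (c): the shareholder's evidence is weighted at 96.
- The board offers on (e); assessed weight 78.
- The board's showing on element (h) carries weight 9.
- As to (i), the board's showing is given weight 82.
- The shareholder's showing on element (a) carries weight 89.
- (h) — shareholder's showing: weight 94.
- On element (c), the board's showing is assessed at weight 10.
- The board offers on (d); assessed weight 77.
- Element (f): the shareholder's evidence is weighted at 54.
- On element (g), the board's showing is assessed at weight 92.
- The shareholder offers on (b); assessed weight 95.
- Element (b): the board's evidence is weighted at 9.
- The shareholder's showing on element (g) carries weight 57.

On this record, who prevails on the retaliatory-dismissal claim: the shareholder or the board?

shareholder

Stage 1 — burden on shareholder; standard: proof beyond reasonable doubt (weight is at least 86).
    (a): 89 ≥ 86 [met]
    (b): 95 − 9 = 86 ≥ 86 [met]
    (c): 96 − 10 = 86 ≥ 86 [met]
  Stage 1 is satisfied; the onus moves to the board.
Stage 2 — burden on board; standard: a heightened civil standard (weight is at least 78).
    (d): 77 < 78 [not met]
    (e): 78 ≥ 78 [met]
  The board does not carry Stage 2.
The analysis ends at Stage 2; the shareholder prevails.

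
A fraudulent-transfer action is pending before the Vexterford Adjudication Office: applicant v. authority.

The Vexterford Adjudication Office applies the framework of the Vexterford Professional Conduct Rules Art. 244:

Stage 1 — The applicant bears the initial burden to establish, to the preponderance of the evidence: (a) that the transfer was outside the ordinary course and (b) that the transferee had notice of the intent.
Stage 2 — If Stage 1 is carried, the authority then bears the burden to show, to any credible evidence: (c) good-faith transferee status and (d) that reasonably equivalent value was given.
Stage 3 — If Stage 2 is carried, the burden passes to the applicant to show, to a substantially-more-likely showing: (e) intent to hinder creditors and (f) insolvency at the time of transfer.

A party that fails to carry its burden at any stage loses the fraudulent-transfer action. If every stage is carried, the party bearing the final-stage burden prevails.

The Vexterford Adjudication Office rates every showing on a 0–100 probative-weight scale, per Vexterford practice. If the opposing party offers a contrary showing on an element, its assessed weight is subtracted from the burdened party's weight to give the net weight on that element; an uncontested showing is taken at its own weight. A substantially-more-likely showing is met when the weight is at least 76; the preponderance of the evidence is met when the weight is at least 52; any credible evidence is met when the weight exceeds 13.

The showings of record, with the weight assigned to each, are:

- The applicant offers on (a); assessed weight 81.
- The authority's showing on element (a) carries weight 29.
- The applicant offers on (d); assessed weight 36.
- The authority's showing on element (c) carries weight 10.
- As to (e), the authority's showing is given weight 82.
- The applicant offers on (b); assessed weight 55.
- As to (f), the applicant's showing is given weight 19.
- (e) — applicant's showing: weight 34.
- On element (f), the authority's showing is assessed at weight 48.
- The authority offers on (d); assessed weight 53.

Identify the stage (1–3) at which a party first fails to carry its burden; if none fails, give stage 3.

stage 2

Stage 1 — burden on applicant; standard: the preponderance of the evidence (weight is at least 52).
    (a): 81 − 29 = 52 ≥ 52 [met]
    (b): 55 ≥ 52 [met]
  All elements met. The burden passes to the authority.
Stage 2 — burden on authority; standard: any credible evidence (weight exceeds 13).
    (c): 10 ≤ 13 [not met]
    (d): 53 − 36 = 17 > 13 [met]
  The authority does not carry Stage 2.
So the applicant prevails.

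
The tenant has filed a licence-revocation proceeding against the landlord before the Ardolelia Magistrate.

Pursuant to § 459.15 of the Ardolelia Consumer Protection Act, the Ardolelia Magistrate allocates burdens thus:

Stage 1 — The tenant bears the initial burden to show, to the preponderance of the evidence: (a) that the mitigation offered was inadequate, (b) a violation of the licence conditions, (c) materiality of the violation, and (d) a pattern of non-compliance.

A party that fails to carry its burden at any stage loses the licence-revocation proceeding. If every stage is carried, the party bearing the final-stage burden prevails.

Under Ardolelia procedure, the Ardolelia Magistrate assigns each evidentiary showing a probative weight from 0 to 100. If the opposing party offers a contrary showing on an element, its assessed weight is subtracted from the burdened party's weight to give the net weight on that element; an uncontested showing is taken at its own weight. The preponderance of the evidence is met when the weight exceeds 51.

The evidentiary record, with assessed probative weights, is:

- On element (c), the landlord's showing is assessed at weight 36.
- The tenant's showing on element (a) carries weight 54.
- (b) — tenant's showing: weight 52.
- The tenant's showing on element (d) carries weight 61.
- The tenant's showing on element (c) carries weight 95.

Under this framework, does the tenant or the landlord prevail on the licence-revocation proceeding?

At Stage 1 the tenant must meet the preponderance of the evidence (weight exceeds 51): on (a) the weight is 54, > 51, so (a) meets the standard; on (b) the weight is 52, > 51, so (b) meets the standard; on (c) the weight is 95 less the opposing 36 gives net 59, which does exceed 51, so (c) meets the standard; on (d) the weight is 61, which does exceed 51, so (d) meets the standard.
  Stage 1 carried; the final stage is satisfied.
With every stage satisfied, the tenant prevails.

tenant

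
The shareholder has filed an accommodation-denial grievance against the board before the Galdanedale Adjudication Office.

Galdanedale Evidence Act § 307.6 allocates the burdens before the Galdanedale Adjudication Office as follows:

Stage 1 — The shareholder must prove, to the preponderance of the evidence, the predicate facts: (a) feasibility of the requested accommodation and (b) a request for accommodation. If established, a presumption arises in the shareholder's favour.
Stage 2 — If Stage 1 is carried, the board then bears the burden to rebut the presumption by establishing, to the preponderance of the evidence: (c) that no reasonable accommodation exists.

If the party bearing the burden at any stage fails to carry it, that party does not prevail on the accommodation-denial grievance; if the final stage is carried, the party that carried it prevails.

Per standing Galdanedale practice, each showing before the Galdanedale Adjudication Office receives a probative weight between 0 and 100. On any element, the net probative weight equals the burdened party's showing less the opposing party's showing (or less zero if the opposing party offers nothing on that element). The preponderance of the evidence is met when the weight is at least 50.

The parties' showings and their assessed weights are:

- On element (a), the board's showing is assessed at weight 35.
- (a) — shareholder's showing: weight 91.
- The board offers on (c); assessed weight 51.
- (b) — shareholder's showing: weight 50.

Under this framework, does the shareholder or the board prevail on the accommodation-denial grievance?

board

Stage 1 (shareholder, the preponderance of the evidence, weight is at least 50): (a) net 91−35=56 ≥ 50 — meets; (b) 50 ≥ 50 — meets.
  The shareholder carries Stage 1; the board now bears the burden.
Stage 2 (board, the preponderance of the evidence, weight is at least 50): (c) 51 ≥ 50 — meets.
  Stage 2 carried; the final stage is satisfied.
Every stage carried; the board prevails.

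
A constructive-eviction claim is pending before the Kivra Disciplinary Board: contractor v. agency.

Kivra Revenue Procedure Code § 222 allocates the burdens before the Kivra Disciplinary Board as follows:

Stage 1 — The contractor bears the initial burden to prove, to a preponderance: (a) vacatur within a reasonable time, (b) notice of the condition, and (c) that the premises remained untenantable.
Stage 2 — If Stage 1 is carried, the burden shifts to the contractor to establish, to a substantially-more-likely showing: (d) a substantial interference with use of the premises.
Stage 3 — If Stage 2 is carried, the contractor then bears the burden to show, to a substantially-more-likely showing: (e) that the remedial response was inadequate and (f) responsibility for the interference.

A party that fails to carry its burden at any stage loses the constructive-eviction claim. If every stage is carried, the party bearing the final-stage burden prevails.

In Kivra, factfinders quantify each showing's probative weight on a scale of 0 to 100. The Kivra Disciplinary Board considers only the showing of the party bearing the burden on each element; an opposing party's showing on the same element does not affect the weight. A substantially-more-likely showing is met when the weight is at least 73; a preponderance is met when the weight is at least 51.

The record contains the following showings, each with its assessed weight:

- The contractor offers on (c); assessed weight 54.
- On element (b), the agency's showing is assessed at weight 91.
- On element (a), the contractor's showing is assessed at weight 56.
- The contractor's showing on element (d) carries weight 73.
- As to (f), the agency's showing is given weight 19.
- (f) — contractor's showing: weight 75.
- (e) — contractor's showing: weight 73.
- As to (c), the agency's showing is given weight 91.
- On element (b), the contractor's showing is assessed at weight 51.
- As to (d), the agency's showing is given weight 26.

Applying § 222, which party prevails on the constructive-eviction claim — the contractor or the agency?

contractor

Stage 1 — burden on contractor; standard: a preponderance (weight is at least 51).
    (a): 56 ≥ 51 [met]
    (b): 51 (agency's 91 disregarded) ≥ 51 [met]
    (c): 54 (agency's 91 disregarded) ≥ 51 [met]
  All elements met. The contractor retains the burden for Stage 2.
Stage 2 — burden on contractor; standard: a substantially-more-likely showing (weight is at least 73).
    (d): 73 (agency's 26 disregarded) ≥ 73 [met]
  Stage 2 is satisfied; the contractor continues to bear the burden.
Stage 3 — burden on contractor; standard: a substantially-more-likely showing (weight is at least 73).
    (e): 73 ≥ 73 [met]
    (f): 75 (agency's 19 disregarded) ≥ 73 [met]
  Stage 3 carried; the final stage is satisfied.
With every stage satisfied, the contractor prevails.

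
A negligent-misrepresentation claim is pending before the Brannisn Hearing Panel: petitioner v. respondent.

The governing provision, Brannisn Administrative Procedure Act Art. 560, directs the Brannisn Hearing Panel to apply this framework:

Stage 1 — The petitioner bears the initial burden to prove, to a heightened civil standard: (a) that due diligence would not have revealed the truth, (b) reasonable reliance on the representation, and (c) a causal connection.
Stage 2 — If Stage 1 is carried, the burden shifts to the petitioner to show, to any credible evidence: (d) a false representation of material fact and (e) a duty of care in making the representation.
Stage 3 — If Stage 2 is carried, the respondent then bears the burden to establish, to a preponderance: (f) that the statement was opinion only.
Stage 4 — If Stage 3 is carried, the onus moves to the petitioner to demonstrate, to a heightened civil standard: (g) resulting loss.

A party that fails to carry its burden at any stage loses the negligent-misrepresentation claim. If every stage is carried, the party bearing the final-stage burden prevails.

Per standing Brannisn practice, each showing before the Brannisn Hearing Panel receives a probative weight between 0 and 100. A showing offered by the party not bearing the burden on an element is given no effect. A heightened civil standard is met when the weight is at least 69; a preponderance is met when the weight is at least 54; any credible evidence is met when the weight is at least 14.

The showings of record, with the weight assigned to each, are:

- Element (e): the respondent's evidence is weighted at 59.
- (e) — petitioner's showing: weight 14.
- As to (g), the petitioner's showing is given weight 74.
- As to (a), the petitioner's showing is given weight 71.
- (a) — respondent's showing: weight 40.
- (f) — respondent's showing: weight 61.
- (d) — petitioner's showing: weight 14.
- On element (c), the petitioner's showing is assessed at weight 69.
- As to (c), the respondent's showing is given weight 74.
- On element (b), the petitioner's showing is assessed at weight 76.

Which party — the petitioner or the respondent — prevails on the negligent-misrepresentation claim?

Stage 1 (petitioner, a heightened civil standard, weight is at least 69): (a) 71 (respondent's 40 disregarded) ≥ 69 — meets; (b) 76 ≥ 69 — meets; (c) 69 (respondent's 74 disregarded) ≥ 69 — meets.
  Stage 1 is satisfied; the petitioner continues to bear the burden.
Stage 2 (petitioner, any credible evidence, weight is at least 14): (d) 14 ≥ 14 — meets; (e) 14 (respondent's 59 disregarded) ≥ 14 — meets.
  All elements met. The burden passes to the respondent.
Stage 3 (respondent, a preponderance, weight is at least 54): (f) 61 ≥ 54 — meets.
  The respondent carries Stage 3; the petitioner now bears the burden.
Stage 4 (petitioner, a heightened civil standard, weight is at least 69): (g) 74 ≥ 69 — meets.
  Stage 4 carried; the final stage is satisfied.
Every stage carried; the petitioner prevails.

petitioner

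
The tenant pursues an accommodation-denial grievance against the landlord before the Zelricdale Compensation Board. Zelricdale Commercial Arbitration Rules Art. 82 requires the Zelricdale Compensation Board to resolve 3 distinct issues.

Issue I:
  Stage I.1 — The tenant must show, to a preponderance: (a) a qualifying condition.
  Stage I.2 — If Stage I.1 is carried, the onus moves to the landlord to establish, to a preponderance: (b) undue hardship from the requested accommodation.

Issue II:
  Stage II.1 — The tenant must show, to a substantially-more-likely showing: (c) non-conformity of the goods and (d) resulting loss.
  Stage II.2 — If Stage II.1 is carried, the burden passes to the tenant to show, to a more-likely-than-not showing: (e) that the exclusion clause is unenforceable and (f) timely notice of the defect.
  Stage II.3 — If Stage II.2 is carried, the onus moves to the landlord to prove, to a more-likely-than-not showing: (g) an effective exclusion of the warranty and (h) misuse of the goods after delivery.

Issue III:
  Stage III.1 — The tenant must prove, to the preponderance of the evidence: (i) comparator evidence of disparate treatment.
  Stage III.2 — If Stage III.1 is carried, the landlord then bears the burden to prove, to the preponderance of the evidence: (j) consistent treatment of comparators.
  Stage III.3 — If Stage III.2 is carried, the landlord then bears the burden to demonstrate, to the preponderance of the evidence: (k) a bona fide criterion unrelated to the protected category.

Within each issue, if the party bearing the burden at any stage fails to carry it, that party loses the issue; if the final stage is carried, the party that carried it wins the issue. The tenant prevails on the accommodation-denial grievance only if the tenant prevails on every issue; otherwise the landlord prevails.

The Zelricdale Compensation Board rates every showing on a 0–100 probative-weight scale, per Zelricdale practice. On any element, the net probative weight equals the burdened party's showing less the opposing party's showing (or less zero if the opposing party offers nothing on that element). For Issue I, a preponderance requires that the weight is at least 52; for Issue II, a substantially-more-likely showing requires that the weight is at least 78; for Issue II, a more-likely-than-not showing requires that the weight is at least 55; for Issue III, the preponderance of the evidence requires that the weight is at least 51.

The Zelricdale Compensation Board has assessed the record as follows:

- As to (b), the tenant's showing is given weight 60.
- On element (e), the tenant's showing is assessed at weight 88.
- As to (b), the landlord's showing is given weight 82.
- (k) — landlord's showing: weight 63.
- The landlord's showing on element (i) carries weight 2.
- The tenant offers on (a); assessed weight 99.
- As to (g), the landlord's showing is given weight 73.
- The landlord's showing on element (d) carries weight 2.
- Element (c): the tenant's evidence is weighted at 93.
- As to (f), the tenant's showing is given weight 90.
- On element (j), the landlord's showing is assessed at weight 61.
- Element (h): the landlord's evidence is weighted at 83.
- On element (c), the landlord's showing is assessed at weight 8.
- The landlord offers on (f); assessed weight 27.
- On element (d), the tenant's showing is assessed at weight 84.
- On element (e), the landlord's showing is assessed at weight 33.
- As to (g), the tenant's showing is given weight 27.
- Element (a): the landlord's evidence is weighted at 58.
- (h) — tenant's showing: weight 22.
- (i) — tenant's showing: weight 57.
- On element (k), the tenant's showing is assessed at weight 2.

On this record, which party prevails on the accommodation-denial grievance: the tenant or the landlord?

— Issue I —
At Stage I.1 the tenant must meet a preponderance (weight is at least 52): on (a) the weight is 99 less the opposing 58 gives net 41, which does not reach 52, so (a) does not meet the standard.
  Stage I.1 not carried; the tenant fails its burden.
The landlord prevails on this issue.
— Issue II —
Stage II.1 — burden on tenant; standard: a substantially-more-likely showing (weight is at least 78).
    (c): 93 − 8 = 85 ≥ 78 [met]
    (d): 84 − 2 = 82 ≥ 78 [met]
  Stage II.1 carried; the burden remains with the tenant.
Stage II.2 — burden on tenant; standard: a more-likely-than-not showing (weight is at least 55).
    (e): 88 − 33 = 55 ≥ 55 [met]
    (f): 90 − 27 = 63 ≥ 55 [met]
  Stage II.2 carried; the burden shifts to the landlord.
Stage II.3 — burden on landlord; standard: a more-likely-than-not showing (weight is at least 55).
    (g): 73 − 27 = 46 < 55 [not met]
    (h): 83 − 22 = 61 ≥ 55 [met]
  The landlord does not carry Stage II.3.
The tenant prevails on this issue.
— Issue III —
At Stage III.1 the tenant must meet the preponderance of the evidence (weight is at least 51): on (i) the weight is 57 less the opposing 2 gives net 55, ≥ 51, so (i) meets the standard.
  All elements met. The burden passes to the landlord.
At Stage III.2 the landlord must meet the preponderance of the evidence (weight is at least 51): on (j) the weight is 61, ≥ 51, so (j) meets the standard.
  Stage III.2 is satisfied; the landlord continues to bear the burden.
At Stage III.3 the landlord must meet the preponderance of the evidence (weight is at least 51): on (k) the weight is 63 less the opposing 2 gives net 61, ≥ 51, so (k) meets the standard.
  All elements met at the final stage.
Every stage carried; the landlord prevails on this issue.
Per-issue: Issue I → landlord; Issue II → tenant; Issue III → landlord. The tenant must prevail on every issue; overall, the landlord prevails.

landlord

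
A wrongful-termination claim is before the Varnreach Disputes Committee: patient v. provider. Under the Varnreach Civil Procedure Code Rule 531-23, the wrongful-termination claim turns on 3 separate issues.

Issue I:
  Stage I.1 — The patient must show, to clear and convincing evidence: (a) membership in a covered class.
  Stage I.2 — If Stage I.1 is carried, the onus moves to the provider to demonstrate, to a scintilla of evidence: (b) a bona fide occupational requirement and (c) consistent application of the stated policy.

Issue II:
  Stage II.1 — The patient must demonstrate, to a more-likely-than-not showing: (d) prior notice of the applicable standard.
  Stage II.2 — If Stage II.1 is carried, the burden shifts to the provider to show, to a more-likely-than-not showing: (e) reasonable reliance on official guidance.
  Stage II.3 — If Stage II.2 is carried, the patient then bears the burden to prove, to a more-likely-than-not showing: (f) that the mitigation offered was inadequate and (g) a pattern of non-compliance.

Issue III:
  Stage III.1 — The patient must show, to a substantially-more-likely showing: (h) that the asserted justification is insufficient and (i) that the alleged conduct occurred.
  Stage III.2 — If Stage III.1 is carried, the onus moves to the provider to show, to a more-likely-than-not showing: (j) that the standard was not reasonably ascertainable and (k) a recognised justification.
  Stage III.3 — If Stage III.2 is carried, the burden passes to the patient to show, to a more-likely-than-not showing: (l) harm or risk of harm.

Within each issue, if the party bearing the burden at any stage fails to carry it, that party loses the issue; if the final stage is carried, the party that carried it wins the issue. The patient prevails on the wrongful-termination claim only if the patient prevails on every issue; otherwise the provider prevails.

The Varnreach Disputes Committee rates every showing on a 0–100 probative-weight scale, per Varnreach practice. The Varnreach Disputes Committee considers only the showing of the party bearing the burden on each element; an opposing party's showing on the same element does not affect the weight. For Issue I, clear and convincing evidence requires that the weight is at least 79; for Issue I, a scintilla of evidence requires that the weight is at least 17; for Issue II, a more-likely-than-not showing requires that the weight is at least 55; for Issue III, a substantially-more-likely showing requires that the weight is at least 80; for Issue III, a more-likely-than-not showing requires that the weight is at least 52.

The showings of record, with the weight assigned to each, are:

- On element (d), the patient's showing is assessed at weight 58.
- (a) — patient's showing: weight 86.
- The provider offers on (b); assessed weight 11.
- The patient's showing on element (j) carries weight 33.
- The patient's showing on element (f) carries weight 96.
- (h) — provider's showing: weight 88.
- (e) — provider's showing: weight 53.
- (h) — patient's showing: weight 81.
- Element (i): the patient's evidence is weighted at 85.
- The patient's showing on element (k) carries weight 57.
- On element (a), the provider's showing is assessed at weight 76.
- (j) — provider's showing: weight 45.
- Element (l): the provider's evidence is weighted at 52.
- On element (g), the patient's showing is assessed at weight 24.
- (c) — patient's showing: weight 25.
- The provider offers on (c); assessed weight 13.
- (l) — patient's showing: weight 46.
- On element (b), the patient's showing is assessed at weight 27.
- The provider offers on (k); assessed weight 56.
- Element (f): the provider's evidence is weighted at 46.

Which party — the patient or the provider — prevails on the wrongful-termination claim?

patient

— Issue I —
Stage I.1 (patient, clear and convincing evidence, weight is at least 79): (a) 86 (provider's 76 disregarded) ≥ 79 — meets.
  The patient carries Stage I.1; the provider now bears the burden.
Stage I.2 (provider, a scintilla of evidence, weight is at least 17): (b) 11 (patient's 27 disregarded) < 17 — fails; (c) 13 (patient's 25 disregarded) < 17 — fails.
  Not every element is met, so the provider fails to carry Stage I.2.
The analysis ends at Stage I.2; the patient prevails on this issue.
— Issue II —
Stage II.1 — burden on patient; standard: a more-likely-than-not showing (weight is at least 55).
    (d): 58 ≥ 55 [met]
  The patient carries Stage II.1; the provider now bears the burden.
Stage II.2 — burden on provider; standard: a more-likely-than-not showing (weight is at least 55).
    (e): 53 < 55 [not met]
  The provider does not carry Stage II.2.
The patient prevails on this issue.
— Issue III —
Stage III.1 — burden on patient; standard: a substantially-more-likely showing (weight is at least 80).
    (h): 81 (provider's 88 disregarded) ≥ 80 [met]
    (i): 85 ≥ 80 [met]
  Stage III.1 is satisfied; the onus moves to the provider.
Stage III.2 — burden on provider; standard: a more-likely-than-not showing (weight is at least 52).
    (j): 45 (patient's 33 disregarded) < 52 [not met]
    (k): 56 (patient's 57 disregarded) ≥ 52 [met]
  Stage III.2 not carried; the provider fails its burden.
The patient prevails on this issue.
Per-issue: Issue I → patient; Issue II → patient; Issue III → patient. The patient must prevail on every issue; overall, the patient prevails.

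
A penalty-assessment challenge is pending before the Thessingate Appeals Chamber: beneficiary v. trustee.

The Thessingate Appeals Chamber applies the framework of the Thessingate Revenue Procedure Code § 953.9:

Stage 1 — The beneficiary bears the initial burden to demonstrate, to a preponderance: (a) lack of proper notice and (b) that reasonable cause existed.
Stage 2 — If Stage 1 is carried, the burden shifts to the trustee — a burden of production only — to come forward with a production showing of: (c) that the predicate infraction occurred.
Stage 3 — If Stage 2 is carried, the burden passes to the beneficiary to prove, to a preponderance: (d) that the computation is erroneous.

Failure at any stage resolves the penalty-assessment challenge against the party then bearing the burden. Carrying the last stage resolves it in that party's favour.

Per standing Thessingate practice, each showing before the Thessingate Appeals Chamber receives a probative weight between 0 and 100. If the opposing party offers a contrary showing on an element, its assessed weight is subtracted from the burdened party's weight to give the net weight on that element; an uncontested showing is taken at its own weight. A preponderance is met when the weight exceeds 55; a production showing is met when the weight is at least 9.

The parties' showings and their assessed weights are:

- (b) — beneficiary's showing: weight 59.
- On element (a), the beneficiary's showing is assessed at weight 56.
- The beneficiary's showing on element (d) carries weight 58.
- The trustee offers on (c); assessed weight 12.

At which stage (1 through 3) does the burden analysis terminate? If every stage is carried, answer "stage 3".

stage 3

Stage 1 (beneficiary, a preponderance, weight exceeds 55): (a) 56 > 55 — meets; (b) 59 > 55 — meets.
  The beneficiary carries Stage 1; the trustee now bears the burden.
Stage 2 (trustee, a production showing, weight is at least 9): (c) 12 ≥ 9 — meets.
  Stage 2 is satisfied; the onus moves to the beneficiary.
Stage 3 (beneficiary, a preponderance, weight exceeds 55): (d) 58 > 55 — meets.
  All elements met at the final stage.
Every stage carried; the beneficiary prevails.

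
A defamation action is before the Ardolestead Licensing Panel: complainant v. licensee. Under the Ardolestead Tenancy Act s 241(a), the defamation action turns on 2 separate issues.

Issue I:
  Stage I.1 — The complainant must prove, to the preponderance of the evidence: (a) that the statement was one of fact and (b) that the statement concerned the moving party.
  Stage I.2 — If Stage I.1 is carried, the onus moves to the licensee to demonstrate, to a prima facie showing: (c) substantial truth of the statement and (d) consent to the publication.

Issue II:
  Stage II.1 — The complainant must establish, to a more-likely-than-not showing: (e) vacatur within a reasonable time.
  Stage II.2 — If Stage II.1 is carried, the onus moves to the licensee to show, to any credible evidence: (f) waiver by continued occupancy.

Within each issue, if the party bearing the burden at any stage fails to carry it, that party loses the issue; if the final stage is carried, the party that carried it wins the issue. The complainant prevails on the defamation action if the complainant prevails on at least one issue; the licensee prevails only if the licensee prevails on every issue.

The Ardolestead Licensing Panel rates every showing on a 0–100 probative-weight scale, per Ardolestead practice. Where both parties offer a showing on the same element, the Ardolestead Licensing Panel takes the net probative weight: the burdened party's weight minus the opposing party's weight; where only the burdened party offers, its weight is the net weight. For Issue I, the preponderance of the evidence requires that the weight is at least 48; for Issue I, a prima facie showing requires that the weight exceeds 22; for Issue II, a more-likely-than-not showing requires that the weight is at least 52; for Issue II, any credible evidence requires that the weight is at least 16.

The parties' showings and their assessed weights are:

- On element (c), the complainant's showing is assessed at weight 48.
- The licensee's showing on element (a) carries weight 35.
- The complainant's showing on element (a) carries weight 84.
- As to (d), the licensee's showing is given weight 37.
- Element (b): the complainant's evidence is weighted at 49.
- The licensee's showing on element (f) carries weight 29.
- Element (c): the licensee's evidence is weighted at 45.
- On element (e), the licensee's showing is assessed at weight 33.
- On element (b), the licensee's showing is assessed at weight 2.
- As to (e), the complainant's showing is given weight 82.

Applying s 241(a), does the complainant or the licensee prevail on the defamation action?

licensee

— Issue I —
Stage I.1 (complainant, the preponderance of the evidence, weight is at least 48): (a) net 84−35=49 ≥ 48 — meets; (b) net 49−2=47 < 48 — fails.
  The complainant does not carry Stage I.1.
The analysis ends at Stage I.1; the licensee prevails on this issue.
— Issue II —
Stage II.1 — burden on complainant; standard: a more-likely-than-not showing (weight is at least 52).
    (e): 82 − 33 = 49 < 52 [not met]
  Stage II.1 not carried; the complainant fails its burden.
The licensee prevails on this issue.
Per-issue: Issue I → licensee; Issue II → licensee. The complainant must prevail on at least one issue; overall, the licensee prevails.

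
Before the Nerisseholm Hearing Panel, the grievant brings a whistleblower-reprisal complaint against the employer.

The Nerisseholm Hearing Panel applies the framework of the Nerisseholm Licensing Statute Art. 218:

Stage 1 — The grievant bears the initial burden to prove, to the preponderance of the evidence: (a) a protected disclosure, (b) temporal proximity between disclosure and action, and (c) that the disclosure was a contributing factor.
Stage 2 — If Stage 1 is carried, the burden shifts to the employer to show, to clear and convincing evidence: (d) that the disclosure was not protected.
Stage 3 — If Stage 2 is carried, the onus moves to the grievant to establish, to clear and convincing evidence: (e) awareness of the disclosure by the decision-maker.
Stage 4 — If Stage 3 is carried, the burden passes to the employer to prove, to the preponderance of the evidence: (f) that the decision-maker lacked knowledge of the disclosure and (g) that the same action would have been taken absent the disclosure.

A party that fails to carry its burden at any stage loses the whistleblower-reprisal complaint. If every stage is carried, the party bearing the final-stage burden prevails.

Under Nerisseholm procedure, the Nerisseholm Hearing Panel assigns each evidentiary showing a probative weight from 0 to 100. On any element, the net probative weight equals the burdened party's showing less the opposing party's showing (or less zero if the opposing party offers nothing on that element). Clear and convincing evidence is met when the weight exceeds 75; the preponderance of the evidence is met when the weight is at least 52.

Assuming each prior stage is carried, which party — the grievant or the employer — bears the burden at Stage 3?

Stage 3's rule assigns the burden to the grievant (to clear and convincing evidence).

grievant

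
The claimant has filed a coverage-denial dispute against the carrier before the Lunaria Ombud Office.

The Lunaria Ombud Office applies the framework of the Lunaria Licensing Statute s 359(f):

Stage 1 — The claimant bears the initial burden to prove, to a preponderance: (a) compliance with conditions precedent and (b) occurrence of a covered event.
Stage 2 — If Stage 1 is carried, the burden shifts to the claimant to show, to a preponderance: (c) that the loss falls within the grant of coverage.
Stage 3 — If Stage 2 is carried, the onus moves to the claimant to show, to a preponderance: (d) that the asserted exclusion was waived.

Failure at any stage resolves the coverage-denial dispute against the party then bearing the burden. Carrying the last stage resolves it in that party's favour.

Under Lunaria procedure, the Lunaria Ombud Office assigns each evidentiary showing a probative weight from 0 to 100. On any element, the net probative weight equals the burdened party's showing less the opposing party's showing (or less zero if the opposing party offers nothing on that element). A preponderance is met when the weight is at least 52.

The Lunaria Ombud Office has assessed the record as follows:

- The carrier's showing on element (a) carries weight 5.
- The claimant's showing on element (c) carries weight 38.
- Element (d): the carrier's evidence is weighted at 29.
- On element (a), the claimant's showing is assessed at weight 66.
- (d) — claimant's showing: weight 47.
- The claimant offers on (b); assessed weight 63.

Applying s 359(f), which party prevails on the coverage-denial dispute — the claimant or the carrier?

Stage 1 (claimant, a preponderance, weight is at least 52): (a) net 66−5=61 ≥ 52 — meets; (b) 63 ≥ 52 — meets.
  Stage 1 is satisfied; the claimant continues to bear the burden.
Stage 2 (claimant, a preponderance, weight is at least 52): (c) 38 < 52 — fails.
  Stage 2 not carried; the claimant fails its burden.
The carrier prevails.

carrier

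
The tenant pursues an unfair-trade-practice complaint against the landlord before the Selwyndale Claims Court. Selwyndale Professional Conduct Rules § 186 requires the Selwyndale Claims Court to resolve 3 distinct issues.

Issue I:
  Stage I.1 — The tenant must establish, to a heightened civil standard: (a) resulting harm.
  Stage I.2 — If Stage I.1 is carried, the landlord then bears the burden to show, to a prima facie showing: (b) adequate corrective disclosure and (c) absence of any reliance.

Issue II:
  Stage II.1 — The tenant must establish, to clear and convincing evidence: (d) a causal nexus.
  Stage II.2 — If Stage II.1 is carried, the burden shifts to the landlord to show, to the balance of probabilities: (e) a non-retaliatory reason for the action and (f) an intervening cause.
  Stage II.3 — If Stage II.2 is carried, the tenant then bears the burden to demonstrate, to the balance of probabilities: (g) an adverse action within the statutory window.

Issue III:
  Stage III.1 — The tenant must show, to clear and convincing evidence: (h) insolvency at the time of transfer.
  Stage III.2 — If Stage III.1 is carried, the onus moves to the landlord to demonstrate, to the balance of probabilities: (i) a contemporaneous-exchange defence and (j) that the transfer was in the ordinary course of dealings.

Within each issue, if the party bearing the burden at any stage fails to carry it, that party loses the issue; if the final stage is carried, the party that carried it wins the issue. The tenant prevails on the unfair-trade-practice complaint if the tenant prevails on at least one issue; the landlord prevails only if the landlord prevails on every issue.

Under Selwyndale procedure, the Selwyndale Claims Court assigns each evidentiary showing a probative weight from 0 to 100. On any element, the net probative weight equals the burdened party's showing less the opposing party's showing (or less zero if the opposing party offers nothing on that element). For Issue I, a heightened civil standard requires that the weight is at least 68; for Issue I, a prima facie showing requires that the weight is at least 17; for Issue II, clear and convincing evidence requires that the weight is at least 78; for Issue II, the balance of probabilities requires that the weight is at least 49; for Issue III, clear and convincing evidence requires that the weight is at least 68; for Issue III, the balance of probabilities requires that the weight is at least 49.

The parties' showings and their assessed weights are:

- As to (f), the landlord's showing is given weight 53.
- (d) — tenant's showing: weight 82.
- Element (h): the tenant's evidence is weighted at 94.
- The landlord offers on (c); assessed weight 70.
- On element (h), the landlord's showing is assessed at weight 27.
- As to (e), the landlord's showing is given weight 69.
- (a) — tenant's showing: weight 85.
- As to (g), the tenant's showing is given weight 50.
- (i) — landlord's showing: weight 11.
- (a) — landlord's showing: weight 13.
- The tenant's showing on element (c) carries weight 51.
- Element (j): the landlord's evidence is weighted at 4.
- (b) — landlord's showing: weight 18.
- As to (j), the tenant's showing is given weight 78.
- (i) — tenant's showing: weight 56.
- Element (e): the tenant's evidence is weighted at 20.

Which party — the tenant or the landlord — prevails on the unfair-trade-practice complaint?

— Issue I —
At Stage I.1 the tenant must meet a heightened civil standard (weight is at least 68): on (a) the weight is 85 less the opposing 13 gives net 72, ≥ 68, so (a) meets the standard.
  Stage I.1 is satisfied; the onus moves to the landlord.
At Stage I.2 the landlord must meet a prima facie showing (weight is at least 17): on (b) the weight is 18, ≥ 17, so (b) meets the standard; on (c) the weight is 70 less the opposing 51 gives net 19, which does reach 17, so (c) meets the standard.
  Stage I.2 carried; the final stage is satisfied.
With every stage satisfied, the landlord prevails on this issue.
— Issue II —
Stage II.1 — burden on tenant; standard: clear and convincing evidence (weight is at least 78).
    (d): 82 ≥ 78 [met]
  The tenant carries Stage II.1; the landlord now bears the burden.
Stage II.2 — burden on landlord; standard: the balance of probabilities (weight is at least 49).
    (e): 69 − 20 = 49 ≥ 49 [met]
    (f): 53 ≥ 49 [met]
  Stage II.2 carried; the burden shifts to the tenant.
Stage II.3 — burden on tenant; standard: the balance of probabilities (weight is at least 49).
    (g): 50 ≥ 49 [met]
  All elements met at the final stage.
Every stage carried; the tenant prevails on this issue.
— Issue III —
Stage III.1 (tenant, clear and convincing evidence, weight is at least 68): (h) net 94−27=67 < 68 — fails.
  Not every element is met, so the tenant fails to carry Stage III.1.
The analysis ends at Stage III.1; the landlord prevails on this issue.
Per-issue: Issue I → landlord; Issue II → tenant; Issue III → landlord. The tenant must prevail on at least one issue; overall, the tenant prevails.

tenant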